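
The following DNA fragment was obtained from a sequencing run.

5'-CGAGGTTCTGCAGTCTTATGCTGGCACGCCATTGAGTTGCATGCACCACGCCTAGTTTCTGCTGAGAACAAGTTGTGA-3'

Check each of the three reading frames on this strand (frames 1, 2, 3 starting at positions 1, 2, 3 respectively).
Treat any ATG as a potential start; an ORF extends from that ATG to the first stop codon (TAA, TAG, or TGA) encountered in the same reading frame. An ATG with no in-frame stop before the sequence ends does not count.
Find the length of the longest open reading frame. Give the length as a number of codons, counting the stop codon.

Frame 1: CGA GGT TCT GCA GTC TTA TGC TGG CAC GCC ATT GAG TTG CAT GCA CCA CGC CTA GTT TCT GCT GAG AAC AAG TTG TGA — no ATG→stop ORF.
Frame 2: GAG GTT CTG CAG TCT TAT GCT GGC ACG CCA TTG AGT TGC ATG CAC CAC GCC TAG TTT CTG CTG AGA ACA AGT TGT — ATG at 41, stop TAG at 53 → 15 nt.
Frame 3: AGG TTC TGC AGT CTT ATG CTG GCA CGC CAT TGA GTT GCA TGC ACC ACG CCT AGT TTC TGC TGA GAA CAA GTT GTG — ATG at 18, stop TGA at 33 → 18 nt.
Longest: frame 3, positions 18–35, 18 nt = 6 codons = 5 aa. → 6 codons.

6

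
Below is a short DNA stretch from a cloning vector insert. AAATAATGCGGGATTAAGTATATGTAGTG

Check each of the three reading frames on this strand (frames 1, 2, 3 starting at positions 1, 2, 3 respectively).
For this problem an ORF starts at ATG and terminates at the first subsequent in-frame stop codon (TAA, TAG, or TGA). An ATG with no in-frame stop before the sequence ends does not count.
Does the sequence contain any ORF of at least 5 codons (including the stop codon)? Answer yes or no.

no

Frame 1: AAA TAA TGC GGG ATT AAG TAT ATG TAG — ATG at 22, stop TAG at 25 → 6 nt.
Frame 2: AAT AAT GCG GGA TTA AGT ATA TGT AGT — no ATG→stop ORF.
Frame 3: ATA ATG CGG GAT TAA GTA TAT GTA GTG — ATG at 6, stop TAA at 15 → 12 nt.
Largest ORF found is 4 codons < 5, so no.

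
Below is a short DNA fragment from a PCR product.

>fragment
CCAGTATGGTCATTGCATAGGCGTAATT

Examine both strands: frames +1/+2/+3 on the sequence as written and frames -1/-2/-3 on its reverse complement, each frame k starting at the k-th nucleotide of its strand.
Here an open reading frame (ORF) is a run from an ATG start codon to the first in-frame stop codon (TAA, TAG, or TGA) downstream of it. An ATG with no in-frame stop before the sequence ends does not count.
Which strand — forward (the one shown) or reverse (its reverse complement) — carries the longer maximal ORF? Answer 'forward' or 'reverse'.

Reverse complement (5'→3'): AATTACGCCTATGCAATGACCATACTGG
Frame +1: CCA GTA TGG TCA TTG CAT AGG CGT AAT — no ATG→stop ORF.
Frame +2: CAG TAT GGT CAT TGC ATA GGC GTA ATT — no ATG→stop ORF.
Frame +3: AGT ATG GTC ATT GCA TAG GCG TAA — ATG at 6, stop TAG at 18 → 15 nt.
Frame -1: AAT TAC GCC TAT GCA ATG ACC ATA CTG — no ATG→stop ORF.
Frame -2: ATT ACG CCT ATG CAA TGA CCA TAC TGG — ATG at 11, stop TGA at 17 → 9 nt.
Frame -3: TTA CGC CTA TGC AAT GAC CAT ACT — no ATG→stop ORF.
Forward-strand max 15 nt; reverse-strand max 9 nt. The forward strand has the longer ORF.

forward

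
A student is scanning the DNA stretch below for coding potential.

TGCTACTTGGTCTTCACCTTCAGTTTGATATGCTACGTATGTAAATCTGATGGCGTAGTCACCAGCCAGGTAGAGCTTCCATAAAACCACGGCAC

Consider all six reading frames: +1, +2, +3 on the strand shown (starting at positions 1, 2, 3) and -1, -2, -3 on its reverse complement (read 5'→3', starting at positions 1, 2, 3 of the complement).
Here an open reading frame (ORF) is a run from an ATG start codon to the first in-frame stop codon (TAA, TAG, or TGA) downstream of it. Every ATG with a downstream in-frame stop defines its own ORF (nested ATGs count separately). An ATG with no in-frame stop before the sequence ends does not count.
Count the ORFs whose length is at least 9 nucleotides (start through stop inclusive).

3

Reverse complement (5'→3'): GTGCCGTGGTTTTATGGAAGCTCTACCTGGCTGGTGACTACGCCATCAGATTTACATACGTAGCATATCAAACTGAAGGTGAAGACCAAGTAGCA
Frame +1: TGC TAC TTG GTC TTC ACC TTC AGT TTG ATA TGC TAC GTA TGT AAA TCT GAT GGC GTA GTC ACC AGC CAG GTA GAG CTT CCA TAA AAC CAC GGC — no ATG→stop ORF.
Frame +2: GCT ACT TGG TCT TCA CCT TCA GTT TGA TAT GCT ACG TAT GTA AAT CTG ATG GCG TAG TCA CCA GCC AGG TAG AGC TTC CAT AAA ACC ACG GCA — ATG at 50, stop TAG at 56 → 9 nt.
Frame +3: CTA CTT GGT CTT CAC CTT CAG TTT GAT ATG CTA CGT ATG TAA ATC TGA TGG CGT AGT CAC CAG CCA GGT AGA GCT TCC ATA AAA CCA CGG CAC — ATG at 30, stop TAA at 42 → 15 nt; ATG at 39, stop TAA at 42 → 6 nt.
Frame -1: GTG CCG TGG TTT TAT GGA AGC TCT ACC TGG CTG GTG ACT ACG CCA TCA GAT TTA CAT ACG TAG CAT ATC AAA CTG AAG GTG AAG ACC AAG TAG — no ATG→stop ORF.
Frame -2: TGC CGT GGT TTT ATG GAA GCT CTA CCT GGC TGG TGA CTA CGC CAT CAG ATT TAC ATA CGT AGC ATA TCA AAC TGA AGG TGA AGA CCA AGT AGC — ATG at 14, stop TGA at 35 → 24 nt.
Frame -3: GCC GTG GTT TTA TGG AAG CTC TAC CTG GCT GGT GAC TAC GCC ATC AGA TTT ACA TAC GTA GCA TAT CAA ACT GAA GGT GAA GAC CAA GTA GCA — no ATG→stop ORF.
ORFs ≥ 9 nucleotides: frame +2 50–58 (9 nucleotides), frame +3 30–44 (15 nucleotides), frame -2 14–37 (24 nucleotides). Count = 3.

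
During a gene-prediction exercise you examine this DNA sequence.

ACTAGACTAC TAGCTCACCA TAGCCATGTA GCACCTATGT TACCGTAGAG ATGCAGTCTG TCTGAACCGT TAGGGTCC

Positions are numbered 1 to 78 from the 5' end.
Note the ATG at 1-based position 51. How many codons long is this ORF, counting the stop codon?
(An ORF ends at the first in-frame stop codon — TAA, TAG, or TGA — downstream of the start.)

5

Codons from position 51: ATG (51–53), CAG (54–56), TCT (57–59), GTC (60–62), TGA (63–65).
TGA is the first in-frame stop; that's 5 codons including the stop.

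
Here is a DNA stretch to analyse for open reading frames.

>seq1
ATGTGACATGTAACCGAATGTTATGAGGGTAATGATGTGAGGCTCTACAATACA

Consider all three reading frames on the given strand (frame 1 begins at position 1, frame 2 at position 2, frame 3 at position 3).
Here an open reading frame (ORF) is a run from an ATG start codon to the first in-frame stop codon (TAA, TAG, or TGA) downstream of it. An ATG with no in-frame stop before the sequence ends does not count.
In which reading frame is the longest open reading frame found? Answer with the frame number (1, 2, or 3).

2

Frame 1: ATG TGA CAT GTA ACC GAA TGT TAT GAG GGT AAT GAT GTG AGG CTC TAC AAT ACA — ATG at 1, stop TGA at 4 → 6 nt.
Frame 2: TGT GAC ATG TAA CCG AAT GTT ATG AGG GTA ATG ATG TGA GGC TCT ACA ATA — ATG at 8, stop TAA at 11 → 6 nt; ATG at 23, stop TGA at 38 → 18 nt; ATG at 32, stop TGA at 38 → 9 nt; ATG at 35, stop TGA at 38 → 6 nt.
Frame 3: GTG ACA TGT AAC CGA ATG TTA TGA GGG TAA TGA TGT GAG GCT CTA CAA TAC — ATG at 18, stop TGA at 24 → 9 nt.
Longest ORF is 18 nt in frame 2 (positions 23–40).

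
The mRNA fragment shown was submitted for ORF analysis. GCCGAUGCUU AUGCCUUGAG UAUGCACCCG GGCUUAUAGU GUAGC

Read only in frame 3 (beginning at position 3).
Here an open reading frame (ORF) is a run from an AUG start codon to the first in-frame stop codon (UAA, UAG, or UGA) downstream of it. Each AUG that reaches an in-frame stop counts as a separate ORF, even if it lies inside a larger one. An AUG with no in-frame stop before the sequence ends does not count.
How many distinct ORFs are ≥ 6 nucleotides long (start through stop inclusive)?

0

Frame 3: CGA UGC UUA UGC CUU GAG UAU GCA CCC GGG CUU AUA GUG UAG — no AUG→stop ORF.
No ORF reaches 6 nucleotides. Count = 0.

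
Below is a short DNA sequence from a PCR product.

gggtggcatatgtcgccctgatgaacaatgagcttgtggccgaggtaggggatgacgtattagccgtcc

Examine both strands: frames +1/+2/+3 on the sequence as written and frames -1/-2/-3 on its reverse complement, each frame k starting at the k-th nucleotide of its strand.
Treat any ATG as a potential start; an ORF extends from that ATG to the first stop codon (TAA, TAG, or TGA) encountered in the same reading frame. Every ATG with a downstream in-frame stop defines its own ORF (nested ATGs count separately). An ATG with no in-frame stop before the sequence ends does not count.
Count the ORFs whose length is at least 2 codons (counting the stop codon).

Reverse complement (5'→3'): GGACGGCTAATACGTCATCCCCTACCTCGGCCACAAGCTCATTGTTCATCAGGGCGACATATGCCACCC
Frame +1: GGG TGG CAT ATG TCG CCC TGA TGA ACA ATG AGC TTG TGG CCG AGG TAG GGG ATG ACG TAT TAG CCG TCC — ATG at 10, stop TGA at 19 → 12 nt; ATG at 28, stop TAG at 46 → 21 nt; ATG at 52, stop TAG at 61 → 12 nt.
Frame +2: GGT GGC ATA TGT CGC CCT GAT GAA CAA TGA GCT TGT GGC CGA GGT AGG GGA TGA CGT ATT AGC CGT — no ATG→stop ORF.
Frame +3: GTG GCA TAT GTC GCC CTG ATG AAC AAT GAG CTT GTG GCC GAG GTA GGG GAT GAC GTA TTA GCC GTC — no ATG→stop ORF.
Frame -1: GGA CGG CTA ATA CGT CAT CCC CTA CCT CGG CCA CAA GCT CAT TGT TCA TCA GGG CGA CAT ATG CCA CCC — no ATG→stop ORF.
Frame -2: GAC GGC TAA TAC GTC ATC CCC TAC CTC GGC CAC AAG CTC ATT GTT CAT CAG GGC GAC ATA TGC CAC — no ATG→stop ORF.
Frame -3: ACG GCT AAT ACG TCA TCC CCT ACC TCG GCC ACA AGC TCA TTG TTC ATC AGG GCG ACA TAT GCC ACC — no ATG→stop ORF.
ORFs ≥ 2 codons: frame +1 10–21 (4 codons), frame +1 28–48 (7 codons), frame +1 52–63 (4 codons). Count = 3.

3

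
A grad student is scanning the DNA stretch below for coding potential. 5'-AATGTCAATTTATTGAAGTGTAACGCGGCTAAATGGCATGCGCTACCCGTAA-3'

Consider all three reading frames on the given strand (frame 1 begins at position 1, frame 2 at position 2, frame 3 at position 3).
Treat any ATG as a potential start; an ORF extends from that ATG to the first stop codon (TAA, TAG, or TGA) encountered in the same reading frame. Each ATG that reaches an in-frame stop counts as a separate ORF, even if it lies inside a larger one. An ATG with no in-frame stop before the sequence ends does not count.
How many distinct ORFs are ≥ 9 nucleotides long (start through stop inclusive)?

2

Frame 1: AAT GTC AAT TTA TTG AAG TGT AAC GCG GCT AAA TGG CAT GCG CTA CCC GTA — no ATG→stop ORF.
Frame 2: ATG TCA ATT TAT TGA AGT GTA ACG CGG CTA AAT GGC ATG CGC TAC CCG TAA — ATG at 2, stop TGA at 14 → 15 nt; ATG at 38, stop TAA at 50 → 15 nt.
Frame 3: TGT CAA TTT ATT GAA GTG TAA CGC GGC TAA ATG GCA TGC GCT ACC CGT — no ATG→stop ORF.
ORFs ≥ 9 nucleotides: frame 2 2–16 (15 nucleotides), frame 2 38–52 (15 nucleotides). Count = 2.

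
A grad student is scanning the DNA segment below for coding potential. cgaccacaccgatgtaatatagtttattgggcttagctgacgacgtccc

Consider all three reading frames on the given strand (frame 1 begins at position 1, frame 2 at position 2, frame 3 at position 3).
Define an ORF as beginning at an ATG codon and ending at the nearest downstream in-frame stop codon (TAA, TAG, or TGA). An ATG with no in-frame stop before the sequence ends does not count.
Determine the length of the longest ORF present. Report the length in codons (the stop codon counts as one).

2

Frame 1: CGA CCA CAC CGA TGT AAT ATA GTT TAT TGG GCT TAG CTG ACG ACG TCC — no ATG→stop ORF.
Frame 2: GAC CAC ACC GAT GTA ATA TAG TTT ATT GGG CTT AGC TGA CGA CGT CCC — no ATG→stop ORF.
Frame 3: ACC ACA CCG ATG TAA TAT AGT TTA TTG GGC TTA GCT GAC GAC GTC — ATG at 12, stop TAA at 15 → 6 nt.
Longest: frame 3, positions 12–17, 6 nt = 2 codons = 1 aa. → 2 codons.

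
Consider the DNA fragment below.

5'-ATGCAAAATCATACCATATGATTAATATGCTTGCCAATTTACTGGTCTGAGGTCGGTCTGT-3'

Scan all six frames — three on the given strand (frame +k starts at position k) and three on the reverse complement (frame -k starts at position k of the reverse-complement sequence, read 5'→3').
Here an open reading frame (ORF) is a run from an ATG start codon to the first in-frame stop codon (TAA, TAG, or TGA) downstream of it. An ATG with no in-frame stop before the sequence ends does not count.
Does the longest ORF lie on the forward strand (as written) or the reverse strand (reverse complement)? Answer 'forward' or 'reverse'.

forward

Reverse complement (5'→3'): ACAGACCGACCTCAGACCAGTAAATTGGCAAGCATATTAATCATATGGTATGATTTTGCAT
Frame +1: ATG CAA AAT CAT ACC ATA TGA TTA ATA TGC TTG CCA ATT TAC TGG TCT GAG GTC GGT CTG — ATG at 1, stop TGA at 19 → 21 nt.
Frame +2: TGC AAA ATC ATA CCA TAT GAT TAA TAT GCT TGC CAA TTT ACT GGT CTG AGG TCG GTC TGT — no ATG→stop ORF.
Frame +3: GCA AAA TCA TAC CAT ATG ATT AAT ATG CTT GCC AAT TTA CTG GTC TGA GGT CGG TCT — ATG at 18, stop TGA at 48 → 33 nt; ATG at 27, stop TGA at 48 → 24 nt.
Frame -1: ACA GAC CGA CCT CAG ACC AGT AAA TTG GCA AGC ATA TTA ATC ATA TGG TAT GAT TTT GCA — no ATG→stop ORF.
Frame -2: CAG ACC GAC CTC AGA CCA GTA AAT TGG CAA GCA TAT TAA TCA TAT GGT ATG ATT TTG CAT — no ATG→stop ORF.
Frame -3: AGA CCG ACC TCA GAC CAG TAA ATT GGC AAG CAT ATT AAT CAT ATG GTA TGA TTT TGC — ATG at 45, stop TGA at 51 → 9 nt.
Forward-strand max 33 nt; reverse-strand max 9 nt. The forward strand has the longer ORF.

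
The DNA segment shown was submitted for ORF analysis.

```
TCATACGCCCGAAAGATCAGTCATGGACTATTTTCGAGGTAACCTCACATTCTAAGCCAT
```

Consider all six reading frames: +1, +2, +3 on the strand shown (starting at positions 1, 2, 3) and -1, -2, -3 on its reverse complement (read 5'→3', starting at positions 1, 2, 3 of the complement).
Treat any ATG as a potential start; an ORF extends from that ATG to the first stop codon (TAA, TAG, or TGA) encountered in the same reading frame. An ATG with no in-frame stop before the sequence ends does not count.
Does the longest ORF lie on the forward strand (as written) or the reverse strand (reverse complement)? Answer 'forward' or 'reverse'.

Reverse complement (5'→3'): ATGGCTTAGAATGTGAGGTTACCTCGAAAATAGTCCATGACTGATCTTTCGGGCGTATGA
Frame +1: TCA TAC GCC CGA AAG ATC AGT CAT GGA CTA TTT TCG AGG TAA CCT CAC ATT CTA AGC CAT — no ATG→stop ORF.
Frame +2: CAT ACG CCC GAA AGA TCA GTC ATG GAC TAT TTT CGA GGT AAC CTC ACA TTC TAA GCC — ATG at 23, stop TAA at 53 → 33 nt.
Frame +3: ATA CGC CCG AAA GAT CAG TCA TGG ACT ATT TTC GAG GTA ACC TCA CAT TCT AAG CCA — no ATG→stop ORF.
Frame -1: ATG GCT TAG AAT GTG AGG TTA CCT CGA AAA TAG TCC ATG ACT GAT CTT TCG GGC GTA TGA — ATG at 1, stop TAG at 7 → 9 nt; ATG at 37, stop TGA at 58 → 24 nt.
Frame -2: TGG CTT AGA ATG TGA GGT TAC CTC GAA AAT AGT CCA TGA CTG ATC TTT CGG GCG TAT — ATG at 11, stop TGA at 14 → 6 nt.
Frame -3: GGC TTA GAA TGT GAG GTT ACC TCG AAA ATA GTC CAT GAC TGA TCT TTC GGG CGT ATG — no ATG→stop ORF.
Forward-strand max 33 nt; reverse-strand max 24 nt. The forward strand has the longer ORF.

forward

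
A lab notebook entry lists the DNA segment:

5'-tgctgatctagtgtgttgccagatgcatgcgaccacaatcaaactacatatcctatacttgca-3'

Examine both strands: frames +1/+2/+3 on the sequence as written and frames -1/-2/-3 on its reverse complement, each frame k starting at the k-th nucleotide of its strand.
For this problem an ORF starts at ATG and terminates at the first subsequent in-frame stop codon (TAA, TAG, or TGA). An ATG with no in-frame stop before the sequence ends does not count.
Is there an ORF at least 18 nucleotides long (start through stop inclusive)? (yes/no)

yes

Reverse complement (5'→3'): TGCAAGTATAGGATATGTAGTTTGATTGTGGTCGCATGCATCTGGCAACACACTAGATCAGCA
Frame +1: TGC TGA TCT AGT GTG TTG CCA GAT GCA TGC GAC CAC AAT CAA ACT ACA TAT CCT ATA CTT GCA — no ATG→stop ORF.
Frame +2: GCT GAT CTA GTG TGT TGC CAG ATG CAT GCG ACC ACA ATC AAA CTA CAT ATC CTA TAC TTG — no ATG→stop ORF.
Frame +3: CTG ATC TAG TGT GTT GCC AGA TGC ATG CGA CCA CAA TCA AAC TAC ATA TCC TAT ACT TGC — no ATG→stop ORF.
Frame -1: TGC AAG TAT AGG ATA TGT AGT TTG ATT GTG GTC GCA TGC ATC TGG CAA CAC ACT AGA TCA GCA — no ATG→stop ORF.
Frame -2: GCA AGT ATA GGA TAT GTA GTT TGA TTG TGG TCG CAT GCA TCT GGC AAC ACA CTA GAT CAG — no ATG→stop ORF.
Frame -3: CAA GTA TAG GAT ATG TAG TTT GAT TGT GGT CGC ATG CAT CTG GCA ACA CAC TAG ATC AGC — ATG at 15, stop TAG at 18 → 6 nt; ATG at 36, stop TAG at 54 → 21 nt.
Frame -3 has an ORF of 21 nucleotides (positions 36–56) ≥ 18, so yes.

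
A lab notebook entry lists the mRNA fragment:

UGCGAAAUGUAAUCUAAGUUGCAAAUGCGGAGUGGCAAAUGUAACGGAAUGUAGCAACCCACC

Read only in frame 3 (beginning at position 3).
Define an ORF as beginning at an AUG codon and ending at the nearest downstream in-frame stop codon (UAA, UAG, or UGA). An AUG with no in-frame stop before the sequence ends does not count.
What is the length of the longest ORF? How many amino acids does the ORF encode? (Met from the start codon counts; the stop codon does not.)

Frame 3: CGA AAU GUA AUC UAA GUU GCA AAU GCG GAG UGG CAA AUG UAA CGG AAU GUA GCA ACC CAC — AUG at 39, stop UAA at 42 → 6 nt.
Longest: frame 3, positions 39–44, 6 nt = 2 codons = 1 aa. → 1 amino acids.

1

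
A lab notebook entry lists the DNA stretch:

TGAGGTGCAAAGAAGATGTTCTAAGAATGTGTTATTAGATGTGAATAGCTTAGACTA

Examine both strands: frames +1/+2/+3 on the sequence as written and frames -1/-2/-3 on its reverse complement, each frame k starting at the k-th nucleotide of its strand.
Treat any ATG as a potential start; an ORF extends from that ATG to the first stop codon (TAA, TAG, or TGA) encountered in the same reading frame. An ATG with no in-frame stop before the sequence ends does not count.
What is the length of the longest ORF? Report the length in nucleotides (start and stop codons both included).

Reverse complement (5'→3'): TAGTCTAAGCTATTCACATCTAATAACACATTCTTAGAACATCTTCTTTGCACCTCA
Frame +1: TGA GGT GCA AAG AAG ATG TTC TAA GAA TGT GTT ATT AGA TGT GAA TAG CTT AGA CTA — ATG at 16, stop TAA at 22 → 9 nt.
Frame +2: GAG GTG CAA AGA AGA TGT TCT AAG AAT GTG TTA TTA GAT GTG AAT AGC TTA GAC — no ATG→stop ORF.
Frame +3: AGG TGC AAA GAA GAT GTT CTA AGA ATG TGT TAT TAG ATG TGA ATA GCT TAG ACT — ATG at 27, stop TAG at 36 → 12 nt; ATG at 39, stop TGA at 42 → 6 nt.
Frame -1: TAG TCT AAG CTA TTC ACA TCT AAT AAC ACA TTC TTA GAA CAT CTT CTT TGC ACC TCA — no ATG→stop ORF.
Frame -2: AGT CTA AGC TAT TCA CAT CTA ATA ACA CAT TCT TAG AAC ATC TTC TTT GCA CCT — no ATG→stop ORF.
Frame -3: GTC TAA GCT ATT CAC ATC TAA TAA CAC ATT CTT AGA ACA TCT TCT TTG CAC CTC — no ATG→stop ORF.
Longest: frame +3, positions 27–38, 12 nt = 4 codons = 3 aa. → 12 nucleotides.

12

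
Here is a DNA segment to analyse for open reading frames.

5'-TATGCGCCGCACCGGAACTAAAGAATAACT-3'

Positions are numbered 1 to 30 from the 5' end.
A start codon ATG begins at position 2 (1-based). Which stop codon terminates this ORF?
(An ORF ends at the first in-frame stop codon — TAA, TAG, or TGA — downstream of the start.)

TAA

Codons from position 2: ATG (2–4), CGC (5–7), CGC (8–10), ACC (11–13), GGA (14–16), ACT (17–19), AAA (20–22), GAA (23–25), TAA (26–28).
The first in-frame stop codon is TAA.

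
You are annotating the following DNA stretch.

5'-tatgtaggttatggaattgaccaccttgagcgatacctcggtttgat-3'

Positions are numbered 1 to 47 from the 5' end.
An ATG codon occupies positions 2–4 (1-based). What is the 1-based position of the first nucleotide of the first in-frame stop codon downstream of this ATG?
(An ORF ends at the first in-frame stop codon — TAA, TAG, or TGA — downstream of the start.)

5

Codons from position 2: ATG (2–4), TAG (5–7).
TAG is a stop codon; it begins at position 5.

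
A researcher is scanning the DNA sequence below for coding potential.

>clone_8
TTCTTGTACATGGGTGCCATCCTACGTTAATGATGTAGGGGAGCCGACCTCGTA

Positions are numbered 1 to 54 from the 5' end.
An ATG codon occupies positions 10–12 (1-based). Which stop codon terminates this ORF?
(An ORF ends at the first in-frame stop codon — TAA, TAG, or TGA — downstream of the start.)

Codons from position 10: ATG (10–12), GGT (13–15), GCC (16–18), ATC (19–21), CTA (22–24), CGT (25–27), TAA (28–30).
The first in-frame stop codon is TAA.

TAA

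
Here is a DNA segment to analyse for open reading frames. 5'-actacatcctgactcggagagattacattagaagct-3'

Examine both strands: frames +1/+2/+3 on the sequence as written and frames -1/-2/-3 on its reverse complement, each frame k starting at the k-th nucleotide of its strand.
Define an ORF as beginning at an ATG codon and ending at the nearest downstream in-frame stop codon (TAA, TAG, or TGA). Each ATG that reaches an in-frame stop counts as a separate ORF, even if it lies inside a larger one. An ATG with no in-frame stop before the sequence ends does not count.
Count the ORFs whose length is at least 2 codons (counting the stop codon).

2

Reverse complement (5'→3'): AGCTTCTAATGTAATCTCTCCGAGTCAGGATGTAGT
Frame +1: ACT ACA TCC TGA CTC GGA GAG ATT ACA TTA GAA GCT — no ATG→stop ORF.
Frame +2: CTA CAT CCT GAC TCG GAG AGA TTA CAT TAG AAG — no ATG→stop ORF.
Frame +3: TAC ATC CTG ACT CGG AGA GAT TAC ATT AGA AGC — no ATG→stop ORF.
Frame -1: AGC TTC TAA TGT AAT CTC TCC GAG TCA GGA TGT AGT — no ATG→stop ORF.
Frame -2: GCT TCT AAT GTA ATC TCT CCG AGT CAG GAT GTA — no ATG→stop ORF.
Frame -3: CTT CTA ATG TAA TCT CTC CGA GTC AGG ATG TAG — ATG at 9, stop TAA at 12 → 6 nt; ATG at 30, stop TAG at 33 → 6 nt.
ORFs ≥ 2 codons: frame -3 9–14 (2 codons), frame -3 30–35 (2 codons). Count = 2.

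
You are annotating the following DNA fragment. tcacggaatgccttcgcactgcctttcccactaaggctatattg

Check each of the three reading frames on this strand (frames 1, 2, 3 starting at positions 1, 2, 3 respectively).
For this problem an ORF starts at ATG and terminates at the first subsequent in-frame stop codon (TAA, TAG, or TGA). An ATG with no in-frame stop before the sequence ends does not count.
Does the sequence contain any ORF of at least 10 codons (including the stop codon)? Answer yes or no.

no

Frame 1: TCA CGG AAT GCC TTC GCA CTG CCT TTC CCA CTA AGG CTA TAT — no ATG→stop ORF.
Frame 2: CAC GGA ATG CCT TCG CAC TGC CTT TCC CAC TAA GGC TAT ATT — ATG at 8, stop TAA at 32 → 27 nt.
Frame 3: ACG GAA TGC CTT CGC ACT GCC TTT CCC ACT AAG GCT ATA TTG — no ATG→stop ORF.
Largest ORF found is 9 codons < 10, so no.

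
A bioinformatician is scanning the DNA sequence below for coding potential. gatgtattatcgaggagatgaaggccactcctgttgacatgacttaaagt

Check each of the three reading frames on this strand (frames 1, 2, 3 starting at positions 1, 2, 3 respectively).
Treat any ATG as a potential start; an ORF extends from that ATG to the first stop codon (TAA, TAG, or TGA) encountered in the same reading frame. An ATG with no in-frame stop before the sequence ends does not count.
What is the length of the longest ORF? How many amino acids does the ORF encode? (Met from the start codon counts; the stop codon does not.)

11

Frame 1: GAT GTA TTA TCG AGG AGA TGA AGG CCA CTC CTG TTG ACA TGA CTT AAA — no ATG→stop ORF.
Frame 2: ATG TAT TAT CGA GGA GAT GAA GGC CAC TCC TGT TGA CAT GAC TTA AAG — ATG at 2, stop TGA at 35 → 36 nt.
Frame 3: TGT ATT ATC GAG GAG ATG AAG GCC ACT CCT GTT GAC ATG ACT TAA AGT — ATG at 18, stop TAA at 45 → 30 nt; ATG at 39, stop TAA at 45 → 9 nt.
Longest: frame 2, positions 2–37, 36 nt = 12 codons = 11 aa. → 11 amino acids.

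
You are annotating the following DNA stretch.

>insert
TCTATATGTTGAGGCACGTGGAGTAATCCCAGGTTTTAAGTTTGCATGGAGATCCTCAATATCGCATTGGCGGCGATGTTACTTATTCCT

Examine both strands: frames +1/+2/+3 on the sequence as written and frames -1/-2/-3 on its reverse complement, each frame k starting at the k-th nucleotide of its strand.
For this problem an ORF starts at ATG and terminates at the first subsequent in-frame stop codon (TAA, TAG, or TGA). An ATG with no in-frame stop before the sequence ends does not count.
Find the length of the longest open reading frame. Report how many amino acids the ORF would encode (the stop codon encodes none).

Reverse complement (5'→3'): AGGAATAAGTAACATCGCCGCCAATGCGATATTGAGGATCTCCATGCAAACTTAAAACCTGGGATTACTCCACGTGCCTCAACATATAGA
Frame +1: TCT ATA TGT TGA GGC ACG TGG AGT AAT CCC AGG TTT TAA GTT TGC ATG GAG ATC CTC AAT ATC GCA TTG GCG GCG ATG TTA CTT ATT CCT — no ATG→stop ORF.
Frame +2: CTA TAT GTT GAG GCA CGT GGA GTA ATC CCA GGT TTT AAG TTT GCA TGG AGA TCC TCA ATA TCG CAT TGG CGG CGA TGT TAC TTA TTC — no ATG→stop ORF.
Frame +3: TAT ATG TTG AGG CAC GTG GAG TAA TCC CAG GTT TTA AGT TTG CAT GGA GAT CCT CAA TAT CGC ATT GGC GGC GAT GTT ACT TAT TCC — ATG at 6, stop TAA at 24 → 21 nt.
Frame -1: AGG AAT AAG TAA CAT CGC CGC CAA TGC GAT ATT GAG GAT CTC CAT GCA AAC TTA AAA CCT GGG ATT ACT CCA CGT GCC TCA ACA TAT AGA — no ATG→stop ORF.
Frame -2: GGA ATA AGT AAC ATC GCC GCC AAT GCG ATA TTG AGG ATC TCC ATG CAA ACT TAA AAC CTG GGA TTA CTC CAC GTG CCT CAA CAT ATA — ATG at 44, stop TAA at 53 → 12 nt.
Frame -3: GAA TAA GTA ACA TCG CCG CCA ATG CGA TAT TGA GGA TCT CCA TGC AAA CTT AAA ACC TGG GAT TAC TCC ACG TGC CTC AAC ATA TAG — ATG at 24, stop TGA at 33 → 12 nt.
Longest: frame +3, positions 6–26, 21 nt = 7 codons = 6 aa. → 6 amino acids.

6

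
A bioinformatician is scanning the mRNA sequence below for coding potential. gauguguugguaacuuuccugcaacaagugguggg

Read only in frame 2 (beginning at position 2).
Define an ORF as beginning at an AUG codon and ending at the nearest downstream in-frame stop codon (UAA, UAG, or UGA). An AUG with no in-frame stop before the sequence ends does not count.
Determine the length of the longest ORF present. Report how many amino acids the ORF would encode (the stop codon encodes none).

3

Frame 2: AUG UGU UGG UAA CUU UCC UGC AAC AAG UGG UGG — AUG at 2, stop UAA at 11 → 12 nt.
Longest: frame 2, positions 2–13, 12 nt = 4 codons = 3 aa. → 3 amino acids.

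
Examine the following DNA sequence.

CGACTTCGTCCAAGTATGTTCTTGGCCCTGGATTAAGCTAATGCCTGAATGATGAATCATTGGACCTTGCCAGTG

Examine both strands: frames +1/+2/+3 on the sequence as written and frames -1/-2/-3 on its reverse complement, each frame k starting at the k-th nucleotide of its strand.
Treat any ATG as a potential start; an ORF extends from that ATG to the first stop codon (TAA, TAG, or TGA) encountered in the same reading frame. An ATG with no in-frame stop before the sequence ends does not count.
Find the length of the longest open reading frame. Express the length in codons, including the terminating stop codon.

7

Reverse complement (5'→3'): CACTGGCAAGGTCCAATGATTCATCATTCAGGCATTAGCTTAATCCAGGGCCAAGAACATACTTGGACGAAGTCG
Frame +1: CGA CTT CGT CCA AGT ATG TTC TTG GCC CTG GAT TAA GCT AAT GCC TGA ATG ATG AAT CAT TGG ACC TTG CCA GTG — ATG at 16, stop TAA at 34 → 21 nt.
Frame +2: GAC TTC GTC CAA GTA TGT TCT TGG CCC TGG ATT AAG CTA ATG CCT GAA TGA TGA ATC ATT GGA CCT TGC CAG — ATG at 41, stop TGA at 50 → 12 nt.
Frame +3: ACT TCG TCC AAG TAT GTT CTT GGC CCT GGA TTA AGC TAA TGC CTG AAT GAT GAA TCA TTG GAC CTT GCC AGT — no ATG→stop ORF.
Frame -1: CAC TGG CAA GGT CCA ATG ATT CAT CAT TCA GGC ATT AGC TTA ATC CAG GGC CAA GAA CAT ACT TGG ACG AAG TCG — no ATG→stop ORF.
Frame -2: ACT GGC AAG GTC CAA TGA TTC ATC ATT CAG GCA TTA GCT TAA TCC AGG GCC AAG AAC ATA CTT GGA CGA AGT — no ATG→stop ORF.
Frame -3: CTG GCA AGG TCC AAT GAT TCA TCA TTC AGG CAT TAG CTT AAT CCA GGG CCA AGA ACA TAC TTG GAC GAA GTC — no ATG→stop ORF.
Longest: frame +1, positions 16–36, 21 nt = 7 codons = 6 aa. → 7 codons.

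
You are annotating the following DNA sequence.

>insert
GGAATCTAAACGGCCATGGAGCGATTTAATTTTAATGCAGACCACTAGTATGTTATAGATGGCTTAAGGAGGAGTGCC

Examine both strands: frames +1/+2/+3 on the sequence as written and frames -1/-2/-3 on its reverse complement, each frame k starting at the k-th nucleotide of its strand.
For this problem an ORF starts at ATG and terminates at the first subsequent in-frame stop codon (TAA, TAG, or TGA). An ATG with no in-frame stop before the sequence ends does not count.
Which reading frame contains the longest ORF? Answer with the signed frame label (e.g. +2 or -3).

+1

Reverse complement (5'→3'): GGCACTCCTCCTTAAGCCATCTATAACATACTAGTGGTCTGCATTAAAATTAAATCGCTCCATGGCCGTTTAGATTCC
Frame +1: GGA ATC TAA ACG GCC ATG GAG CGA TTT AAT TTT AAT GCA GAC CAC TAG TAT GTT ATA GAT GGC TTA AGG AGG AGT GCC — ATG at 16, stop TAG at 46 → 33 nt.
Frame +2: GAA TCT AAA CGG CCA TGG AGC GAT TTA ATT TTA ATG CAG ACC ACT AGT ATG TTA TAG ATG GCT TAA GGA GGA GTG — ATG at 35, stop TAG at 56 → 24 nt; ATG at 50, stop TAG at 56 → 9 nt; ATG at 59, stop TAA at 65 → 9 nt.
Frame +3: AAT CTA AAC GGC CAT GGA GCG ATT TAA TTT TAA TGC AGA CCA CTA GTA TGT TAT AGA TGG CTT AAG GAG GAG TGC — no ATG→stop ORF.
Frame -1: GGC ACT CCT CCT TAA GCC ATC TAT AAC ATA CTA GTG GTC TGC ATT AAA ATT AAA TCG CTC CAT GGC CGT TTA GAT TCC — no ATG→stop ORF.
Frame -2: GCA CTC CTC CTT AAG CCA TCT ATA ACA TAC TAG TGG TCT GCA TTA AAA TTA AAT CGC TCC ATG GCC GTT TAG ATT — ATG at 62, stop TAG at 71 → 12 nt.
Frame -3: CAC TCC TCC TTA AGC CAT CTA TAA CAT ACT AGT GGT CTG CAT TAA AAT TAA ATC GCT CCA TGG CCG TTT AGA TTC — no ATG→stop ORF.
Longest ORF is 33 nt in frame +1 (positions 16–48).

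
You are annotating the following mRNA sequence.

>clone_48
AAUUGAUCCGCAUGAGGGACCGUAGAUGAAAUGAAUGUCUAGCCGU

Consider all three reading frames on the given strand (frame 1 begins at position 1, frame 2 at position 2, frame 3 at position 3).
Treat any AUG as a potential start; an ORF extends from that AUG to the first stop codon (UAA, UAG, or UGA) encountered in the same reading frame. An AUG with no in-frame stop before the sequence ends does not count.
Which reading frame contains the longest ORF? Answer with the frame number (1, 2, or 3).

Frame 1: AAU UGA UCC GCA UGA GGG ACC GUA GAU GAA AUG AAU GUC UAG CCG — AUG at 31, stop UAG at 40 → 12 nt.
Frame 2: AUU GAU CCG CAU GAG GGA CCG UAG AUG AAA UGA AUG UCU AGC CGU — AUG at 26, stop UGA at 32 → 9 nt.
Frame 3: UUG AUC CGC AUG AGG GAC CGU AGA UGA AAU GAA UGU CUA GCC — AUG at 12, stop UGA at 27 → 18 nt.
Longest ORF is 18 nt in frame 3 (positions 12–29).

3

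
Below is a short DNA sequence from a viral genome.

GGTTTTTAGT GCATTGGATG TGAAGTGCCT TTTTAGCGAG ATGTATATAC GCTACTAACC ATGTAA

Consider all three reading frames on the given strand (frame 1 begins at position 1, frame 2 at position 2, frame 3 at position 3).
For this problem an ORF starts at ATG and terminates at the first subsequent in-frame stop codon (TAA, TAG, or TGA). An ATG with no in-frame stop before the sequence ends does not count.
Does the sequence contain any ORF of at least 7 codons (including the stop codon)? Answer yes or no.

no

Frame 1: GGT TTT TAG TGC ATT GGA TGT GAA GTG CCT TTT TAG CGA GAT GTA TAT ACG CTA CTA ACC ATG TAA — ATG at 61, stop TAA at 64 → 6 nt.
Frame 2: GTT TTT AGT GCA TTG GAT GTG AAG TGC CTT TTT AGC GAG ATG TAT ATA CGC TAC TAA CCA TGT — ATG at 41, stop TAA at 56 → 18 nt.
Frame 3: TTT TTA GTG CAT TGG ATG TGA AGT GCC TTT TTA GCG AGA TGT ATA TAC GCT ACT AAC CAT GTA — ATG at 18, stop TGA at 21 → 6 nt.
Largest ORF found is 6 codons < 7, so no.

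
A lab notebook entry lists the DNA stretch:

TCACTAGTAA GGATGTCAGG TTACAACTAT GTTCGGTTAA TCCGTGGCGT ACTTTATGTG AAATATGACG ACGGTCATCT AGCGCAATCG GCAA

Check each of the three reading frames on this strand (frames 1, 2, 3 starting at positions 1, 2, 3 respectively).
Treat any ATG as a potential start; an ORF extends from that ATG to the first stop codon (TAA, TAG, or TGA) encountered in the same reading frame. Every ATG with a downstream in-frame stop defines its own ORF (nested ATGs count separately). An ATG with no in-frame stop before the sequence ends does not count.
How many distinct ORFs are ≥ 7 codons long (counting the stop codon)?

0

Frame 1: TCA CTA GTA AGG ATG TCA GGT TAC AAC TAT GTT CGG TTA ATC CGT GGC GTA CTT TAT GTG AAA TAT GAC GAC GGT CAT CTA GCG CAA TCG GCA — no ATG→stop ORF.
Frame 2: CAC TAG TAA GGA TGT CAG GTT ACA ACT ATG TTC GGT TAA TCC GTG GCG TAC TTT ATG TGA AAT ATG ACG ACG GTC ATC TAG CGC AAT CGG CAA — ATG at 29, stop TAA at 38 → 12 nt; ATG at 56, stop TGA at 59 → 6 nt; ATG at 65, stop TAG at 80 → 18 nt.
Frame 3: ACT AGT AAG GAT GTC AGG TTA CAA CTA TGT TCG GTT AAT CCG TGG CGT ACT TTA TGT GAA ATA TGA CGA CGG TCA TCT AGC GCA ATC GGC — no ATG→stop ORF.
No ORF reaches 7 codons. Count = 0.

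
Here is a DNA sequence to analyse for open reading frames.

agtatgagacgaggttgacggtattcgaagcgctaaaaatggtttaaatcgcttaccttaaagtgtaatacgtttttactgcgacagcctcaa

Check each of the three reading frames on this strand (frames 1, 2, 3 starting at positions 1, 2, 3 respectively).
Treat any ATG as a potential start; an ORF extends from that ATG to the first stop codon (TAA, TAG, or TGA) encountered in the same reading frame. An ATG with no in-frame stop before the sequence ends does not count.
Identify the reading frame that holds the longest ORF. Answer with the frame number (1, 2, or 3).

1

Frame 1: AGT ATG AGA CGA GGT TGA CGG TAT TCG AAG CGC TAA AAA TGG TTT AAA TCG CTT ACC TTA AAG TGT AAT ACG TTT TTA CTG CGA CAG CCT CAA — ATG at 4, stop TGA at 16 → 15 nt.
Frame 2: GTA TGA GAC GAG GTT GAC GGT ATT CGA AGC GCT AAA AAT GGT TTA AAT CGC TTA CCT TAA AGT GTA ATA CGT TTT TAC TGC GAC AGC CTC — no ATG→stop ORF.
Frame 3: TAT GAG ACG AGG TTG ACG GTA TTC GAA GCG CTA AAA ATG GTT TAA ATC GCT TAC CTT AAA GTG TAA TAC GTT TTT ACT GCG ACA GCC TCA — ATG at 39, stop TAA at 45 → 9 nt.
Longest ORF is 15 nt in frame 1 (positions 4–18).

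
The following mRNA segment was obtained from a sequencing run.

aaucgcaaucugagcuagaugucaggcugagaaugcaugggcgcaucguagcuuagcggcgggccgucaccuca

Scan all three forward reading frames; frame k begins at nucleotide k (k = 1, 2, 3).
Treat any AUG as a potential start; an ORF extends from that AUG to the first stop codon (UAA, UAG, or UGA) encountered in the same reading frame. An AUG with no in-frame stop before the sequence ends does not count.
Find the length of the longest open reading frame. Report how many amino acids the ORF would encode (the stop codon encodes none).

7

Frame 1: AAU CGC AAU CUG AGC UAG AUG UCA GGC UGA GAA UGC AUG GGC GCA UCG UAG CUU AGC GGC GGG CCG UCA CCU — AUG at 19, stop UGA at 28 → 12 nt; AUG at 37, stop UAG at 49 → 15 nt.
Frame 2: AUC GCA AUC UGA GCU AGA UGU CAG GCU GAG AAU GCA UGG GCG CAU CGU AGC UUA GCG GCG GGC CGU CAC CUC — no AUG→stop ORF.
Frame 3: UCG CAA UCU GAG CUA GAU GUC AGG CUG AGA AUG CAU GGG CGC AUC GUA GCU UAG CGG CGG GCC GUC ACC UCA — AUG at 33, stop UAG at 54 → 24 nt.
Longest: frame 3, positions 33–56, 24 nt = 8 codons = 7 aa. → 7 amino acids.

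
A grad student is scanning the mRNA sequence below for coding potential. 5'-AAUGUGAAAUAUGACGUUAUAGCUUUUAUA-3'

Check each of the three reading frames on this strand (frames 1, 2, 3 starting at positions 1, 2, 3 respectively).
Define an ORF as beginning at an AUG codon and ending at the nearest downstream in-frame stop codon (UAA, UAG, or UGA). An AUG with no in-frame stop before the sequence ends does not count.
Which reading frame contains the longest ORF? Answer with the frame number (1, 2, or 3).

Frame 1: AAU GUG AAA UAU GAC GUU AUA GCU UUU AUA — no AUG→stop ORF.
Frame 2: AUG UGA AAU AUG ACG UUA UAG CUU UUA — AUG at 2, stop UGA at 5 → 6 nt; AUG at 11, stop UAG at 20 → 12 nt.
Frame 3: UGU GAA AUA UGA CGU UAU AGC UUU UAU — no AUG→stop ORF.
Longest ORF is 12 nt in frame 2 (positions 11–22).

2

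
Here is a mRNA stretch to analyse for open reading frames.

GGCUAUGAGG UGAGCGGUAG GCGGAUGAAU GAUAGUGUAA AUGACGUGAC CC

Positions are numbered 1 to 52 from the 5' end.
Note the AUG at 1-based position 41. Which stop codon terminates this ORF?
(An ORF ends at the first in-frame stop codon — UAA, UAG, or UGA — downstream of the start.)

Codons from position 41: AUG (41–43), ACG (44–46), UGA (47–49).
The first in-frame stop codon is UGA.

UGA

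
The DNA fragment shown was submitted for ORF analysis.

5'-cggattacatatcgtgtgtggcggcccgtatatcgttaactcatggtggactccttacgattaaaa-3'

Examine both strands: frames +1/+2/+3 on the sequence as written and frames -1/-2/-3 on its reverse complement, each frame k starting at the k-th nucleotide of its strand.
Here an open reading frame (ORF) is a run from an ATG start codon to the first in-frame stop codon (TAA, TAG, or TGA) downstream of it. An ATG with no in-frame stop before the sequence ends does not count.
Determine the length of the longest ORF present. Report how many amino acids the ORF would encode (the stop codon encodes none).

2

Reverse complement (5'→3'): TTTTAATCGTAAGGAGTCCACCATGAGTTAACGATATACGGGCCGCCACACACGATATGTAATCCG
Frame +1: CGG ATT ACA TAT CGT GTG TGG CGG CCC GTA TAT CGT TAA CTC ATG GTG GAC TCC TTA CGA TTA AAA — no ATG→stop ORF.
Frame +2: GGA TTA CAT ATC GTG TGT GGC GGC CCG TAT ATC GTT AAC TCA TGG TGG ACT CCT TAC GAT TAA — no ATG→stop ORF.
Frame +3: GAT TAC ATA TCG TGT GTG GCG GCC CGT ATA TCG TTA ACT CAT GGT GGA CTC CTT ACG ATT AAA — no ATG→stop ORF.
Frame -1: TTT TAA TCG TAA GGA GTC CAC CAT GAG TTA ACG ATA TAC GGG CCG CCA CAC ACG ATA TGT AAT CCG — no ATG→stop ORF.
Frame -2: TTT AAT CGT AAG GAG TCC ACC ATG AGT TAA CGA TAT ACG GGC CGC CAC ACA CGA TAT GTA ATC — ATG at 23, stop TAA at 29 → 9 nt.
Frame -3: TTA ATC GTA AGG AGT CCA CCA TGA GTT AAC GAT ATA CGG GCC GCC ACA CAC GAT ATG TAA TCC — ATG at 57, stop TAA at 60 → 6 nt.
Longest: frame -2, positions 23–31, 9 nt = 3 codons = 2 aa. → 2 amino acids.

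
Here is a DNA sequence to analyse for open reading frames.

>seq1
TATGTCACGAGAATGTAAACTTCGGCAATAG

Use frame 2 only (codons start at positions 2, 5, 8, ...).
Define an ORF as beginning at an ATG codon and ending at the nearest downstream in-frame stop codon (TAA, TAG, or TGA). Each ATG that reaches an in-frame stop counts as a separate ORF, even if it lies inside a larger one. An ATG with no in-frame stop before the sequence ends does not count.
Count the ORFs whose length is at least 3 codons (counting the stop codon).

Frame 2: ATG TCA CGA GAA TGT AAA CTT CGG CAA TAG — ATG at 2, stop TAG at 29 → 30 nt.
ORFs ≥ 3 codons: frame 2 2–31 (10 codons). Count = 1.

1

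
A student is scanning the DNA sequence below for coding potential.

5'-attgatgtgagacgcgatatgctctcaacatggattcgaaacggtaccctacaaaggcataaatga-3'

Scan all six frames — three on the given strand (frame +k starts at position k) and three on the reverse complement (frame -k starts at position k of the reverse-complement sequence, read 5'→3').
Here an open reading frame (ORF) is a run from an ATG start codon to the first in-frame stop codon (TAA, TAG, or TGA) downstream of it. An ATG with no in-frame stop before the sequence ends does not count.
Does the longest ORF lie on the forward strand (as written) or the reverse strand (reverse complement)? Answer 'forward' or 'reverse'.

Reverse complement (5'→3'): TCATTTATGCCTTTGTAGGGTACCGTTTCGAATCCATGTTGAGAGCATATCGCGTCTCACATCAAT
Frame +1: ATT GAT GTG AGA CGC GAT ATG CTC TCA ACA TGG ATT CGA AAC GGT ACC CTA CAA AGG CAT AAA TGA — ATG at 19, stop TGA at 64 → 48 nt.
Frame +2: TTG ATG TGA GAC GCG ATA TGC TCT CAA CAT GGA TTC GAA ACG GTA CCC TAC AAA GGC ATA AAT — ATG at 5, stop TGA at 8 → 6 nt.
Frame +3: TGA TGT GAG ACG CGA TAT GCT CTC AAC ATG GAT TCG AAA CGG TAC CCT ACA AAG GCA TAA ATG — ATG at 30, stop TAA at 60 → 33 nt.
Frame -1: TCA TTT ATG CCT TTG TAG GGT ACC GTT TCG AAT CCA TGT TGA GAG CAT ATC GCG TCT CAC ATC AAT — ATG at 7, stop TAG at 16 → 12 nt.
Frame -2: CAT TTA TGC CTT TGT AGG GTA CCG TTT CGA ATC CAT GTT GAG AGC ATA TCG CGT CTC ACA TCA — no ATG→stop ORF.
Frame -3: ATT TAT GCC TTT GTA GGG TAC CGT TTC GAA TCC ATG TTG AGA GCA TAT CGC GTC TCA CAT CAA — no ATG→stop ORF.
Forward-strand max 48 nt; reverse-strand max 12 nt. The forward strand has the longer ORF.

forward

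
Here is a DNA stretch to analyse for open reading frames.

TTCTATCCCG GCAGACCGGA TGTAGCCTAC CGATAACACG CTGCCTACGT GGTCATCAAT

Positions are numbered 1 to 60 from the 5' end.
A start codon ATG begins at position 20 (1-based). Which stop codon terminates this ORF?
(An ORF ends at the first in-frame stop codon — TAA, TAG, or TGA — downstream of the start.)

TAG

Codons from position 20: ATG (20–22), TAG (23–25).
The first in-frame stop codon is TAG.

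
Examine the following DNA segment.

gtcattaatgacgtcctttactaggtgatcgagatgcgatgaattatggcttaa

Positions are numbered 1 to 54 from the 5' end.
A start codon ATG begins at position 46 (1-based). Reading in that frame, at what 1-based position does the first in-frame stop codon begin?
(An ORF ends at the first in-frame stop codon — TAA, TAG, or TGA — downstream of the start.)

Codons from position 46: ATG (46–48), GCT (49–51), TAA (52–54).
TAA is a stop codon; it begins at position 52.

52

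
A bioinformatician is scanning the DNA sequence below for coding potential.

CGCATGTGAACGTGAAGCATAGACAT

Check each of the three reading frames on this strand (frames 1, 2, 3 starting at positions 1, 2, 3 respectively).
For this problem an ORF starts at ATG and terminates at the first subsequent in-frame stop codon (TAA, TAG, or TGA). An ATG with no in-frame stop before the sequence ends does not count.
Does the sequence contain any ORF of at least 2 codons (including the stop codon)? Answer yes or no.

yes

Frame 1: CGC ATG TGA ACG TGA AGC ATA GAC — ATG at 4, stop TGA at 7 → 6 nt.
Frame 2: GCA TGT GAA CGT GAA GCA TAG ACA — no ATG→stop ORF.
Frame 3: CAT GTG AAC GTG AAG CAT AGA CAT — no ATG→stop ORF.
Frame 1 has an ORF of 2 codons (positions 4–9) ≥ 2, so yes.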